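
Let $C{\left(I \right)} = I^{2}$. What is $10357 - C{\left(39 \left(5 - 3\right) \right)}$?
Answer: $4273$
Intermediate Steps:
$10357 - C{\left(39 \left(5 - 3\right) \right)} = 10357 - \left(39 \left(5 - 3\right)\right)^{2} = 10357 - \left(39 \cdot 2\right)^{2} = 10357 - 78^{2} = 10357 - 6084 = 4273$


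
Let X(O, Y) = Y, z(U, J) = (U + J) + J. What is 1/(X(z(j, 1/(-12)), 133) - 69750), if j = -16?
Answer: -1/69617 ≈ -1.4364e-5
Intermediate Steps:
z(U, J) = U + 2*J (z(U, J) = (J + U) + J = U + 2*J)
1/(X(z(j, 1/(-12)), 133) - 69750) = 1/(133 - 69750) = 1/(-69617) = -1/69617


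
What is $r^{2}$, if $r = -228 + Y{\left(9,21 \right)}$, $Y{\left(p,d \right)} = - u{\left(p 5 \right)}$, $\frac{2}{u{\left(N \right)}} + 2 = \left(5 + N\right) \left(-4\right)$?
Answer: $\frac{530242729}{10201} \approx 51980.0$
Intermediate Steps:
$u{\left(N \right)} = \frac{2}{-22 - 4 N}$ ($u{\left(N \right)} = \frac{2}{-2 + \left(5 + N\right) \left(-4\right)} = \frac{2}{-2 - \left(20 + 4 N\right)} = \frac{2}{-22 - 4 N}$)
$Y{\left(p,d \right)} = \frac{1}{11 + 10 p}$ ($Y{\left(p,d \right)} = - \frac{-1}{11 + 2 p 5} = - \frac{-1}{11 + 2 \cdot 5 p} = - \frac{-1}{11 + 10 p} = \frac{1}{11 + 10 p}$)
$r = - \frac{23027}{101}$ ($r = -228 + \frac{1}{11 + 10 \cdot 9} = -228 + \frac{1}{11 + 90} = -228 + \frac{1}{101} = - \frac{23027}{101} \approx -227.99$)
$r^{2} = \left(- \frac{23027}{101}\right)^{2} = \frac{530242729}{10201}$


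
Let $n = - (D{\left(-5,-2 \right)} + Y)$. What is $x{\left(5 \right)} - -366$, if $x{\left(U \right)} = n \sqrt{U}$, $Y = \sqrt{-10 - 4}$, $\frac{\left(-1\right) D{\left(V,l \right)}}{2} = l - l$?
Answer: $366 - i \sqrt{70} \approx 366.0 - 8.3666 i$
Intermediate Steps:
$D{\left(V,l \right)} = 0$ ($D{\left(V,l \right)} = - 2 \left(l - l\right) = \left(-2\right) 0 = 0$)
$Y = i \sqrt{14}$ ($Y = \sqrt{-14} = i \sqrt{14} \approx 3.7417 i$)
$n = - i \sqrt{14}$ ($n = - (0 + i \sqrt{14}) = - i \sqrt{14} \approx - 3.7417 i$)
$x{\left(U \right)} = - i \sqrt{14} \sqrt{U}$
$x{\left(5 \right)} - -366 = - i \sqrt{14} \sqrt{5} - -366 = - i \sqrt{70} + 366 = 366 - i \sqrt{70}$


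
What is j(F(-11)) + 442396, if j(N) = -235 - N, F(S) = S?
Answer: 442172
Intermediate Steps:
j(F(-11)) + 442396 = (-235 - 1*(-11)) + 442396 = (-235 + 11) + 442396 = -224 + 442396 = 442172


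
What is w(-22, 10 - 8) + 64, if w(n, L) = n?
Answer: 42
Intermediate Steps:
w(-22, 10 - 8) + 64 = -22 + 64 = 42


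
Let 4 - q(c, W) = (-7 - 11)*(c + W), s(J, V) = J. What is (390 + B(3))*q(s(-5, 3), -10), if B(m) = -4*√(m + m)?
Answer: -103740 + 1064*√6 ≈ -1.0113e+5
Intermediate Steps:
B(m) = -4*√2*√m
q(c, W) = 4 + 18*W + 18*c (q(c, W) = 4 - (-7 - 11)*(c + W) = 4 - (-18)*(W + c) = 4 - (-18*W - 18*c) = 4 + (18*W + 18*c) = 4 + 18*W + 18*c)
(390 + B(3))*q(s(-5, 3), -10) = (390 - 4*√2*√3)*(4 + 18*(-10) + 18*(-5)) = (390 - 4*√6)*(4 - 180 - 90) = (390 - 4*√6)*(-266) = -103740 + 1064*√6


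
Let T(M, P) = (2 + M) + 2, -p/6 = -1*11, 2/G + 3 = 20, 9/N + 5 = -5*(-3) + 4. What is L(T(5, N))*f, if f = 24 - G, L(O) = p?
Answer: 26796/17 ≈ 1576.2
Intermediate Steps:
N = 9/14 (N = 9/(-5 + (-5*(-3) + 4)) = 9/(-5 + (15 + 4)) = 9/(-5 + 19) = 9/14 ≈ 0.64286)
G = 2/17 (G = 2/(-3 + 20) = 2/17 ≈ 0.11765)
p = 66 (p = -(-6)*11 = -6*(-11) = 66)
T(M, P) = 4 + M
L(O) = 66
f = 406/17 (f = 24 - 1*2/17 = 24 - 2/17 = 406/17 ≈ 23.882)
L(T(5, N))*f = 66*(406/17) = 26796/17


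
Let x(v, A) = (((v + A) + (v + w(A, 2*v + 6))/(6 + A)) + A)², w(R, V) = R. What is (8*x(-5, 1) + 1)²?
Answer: 25492401/2401 ≈ 10617.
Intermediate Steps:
x(v, A) = (v + 2*A + (A + v)/(6 + A))² (x(v, A) = (((v + A) + (v + A)/(6 + A)) + A)² = (((A + v) + (A + v)/(6 + A)) + A)² = ((A + v + (A + v)/(6 + A)) + A)² = (v + 2*A + (A + v)/(6 + A))²)
(8*x(-5, 1) + 1)² = (8*((2*1² + 7*(-5) + 13*1 + 1*(-5))²/(6 + 1)²) + 1)² = (8*((2*1 - 35 + 13 - 5)²/7²) + 1)² = (8*((2 - 35 + 13 - 5)²/49) + 1)² = (8*((1/49)*(-25)²) + 1)² = (8*((1/49)*625) + 1)² = (8*(625/49) + 1)² = (5000/49 + 1)² = (5049/49)² = 25492401/2401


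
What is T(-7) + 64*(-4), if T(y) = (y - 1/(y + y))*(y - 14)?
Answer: -221/2 ≈ -110.50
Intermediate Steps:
T(y) = (-14 + y)*(y - 1/(2*y)) (T(y) = (y - 1/(2*y))*(-14 + y) = (-14 + y)*(y - 1/(2*y)))
T(-7) + 64*(-4) = (-½ + (-7)² - 14*(-7) + 7/(-7)) + 64*(-4) = (-½ + 49 + 98 + 7*(-⅐)) - 256 = (-½ + 49 + 98 - 1) - 256 = 291/2 - 256 = -221/2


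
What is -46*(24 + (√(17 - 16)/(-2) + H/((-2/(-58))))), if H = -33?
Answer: 42941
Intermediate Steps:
-46*(24 + (√(17 - 16)/(-2) + H/((-2/(-58))))) = -46*(24 + (√(17 - 16)/(-2) - 33/((-2/(-58))))) = -46*(24 + (√1*(-½) - 33/((-2*(-1/58))))) = -46*(24 + (1*(-½) - 33/1/29)) = -46*(24 + (-½ - 33*29)) = -46*(24 + (-½ - 957)) = -46*(24 - 1915/2) = -46*(-1867/2) = 42941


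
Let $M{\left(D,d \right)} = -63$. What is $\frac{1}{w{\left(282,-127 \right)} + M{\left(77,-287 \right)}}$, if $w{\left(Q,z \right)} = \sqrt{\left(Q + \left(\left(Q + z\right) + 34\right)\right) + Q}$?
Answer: $- \frac{21}{1072} - \frac{\sqrt{753}}{3216} \approx -0.028122$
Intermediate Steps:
$w{\left(Q,z \right)} = \sqrt{34 + z + 3 Q}$ ($w{\left(Q,z \right)} = \sqrt{\left(Q + \left(34 + Q + z\right)\right) + Q} = \sqrt{\left(34 + z + 2 Q\right) + Q} = \sqrt{34 + z + 3 Q}$)
$\frac{1}{w{\left(282,-127 \right)} + M{\left(77,-287 \right)}} = \frac{1}{\sqrt{34 - 127 + 3 \cdot 282} - 63} = \frac{1}{\sqrt{34 - 127 + 846} - 63} = \frac{1}{\sqrt{753} - 63} = \frac{1}{-63 + \sqrt{753}}$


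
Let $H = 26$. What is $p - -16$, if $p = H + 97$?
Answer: $139$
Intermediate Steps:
$p = 123$ ($p = 26 + 97 = 123$)
$p - -16 = 123 - -16 = 123 + 16 = 139$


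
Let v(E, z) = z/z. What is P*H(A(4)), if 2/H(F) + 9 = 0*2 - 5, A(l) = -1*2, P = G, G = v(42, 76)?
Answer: -⅐ ≈ -0.14286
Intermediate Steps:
v(E, z) = 1
G = 1
P = 1
A(l) = -2
H(F) = -⅐ (H(F) = 2/(-9 + (0*2 - 5)) = 2/(-9 + (0 - 5)) = 2/(-9 - 5) = 2/(-14) = 2*(-1/14) = -⅐)
P*H(A(4)) = 1*(-⅐) = -⅐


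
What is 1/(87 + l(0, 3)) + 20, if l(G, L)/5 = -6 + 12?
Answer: 2341/117 ≈ 20.009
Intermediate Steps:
l(G, L) = 30 (l(G, L) = 5*(-6 + 12) = 5*6 = 30)
1/(87 + l(0, 3)) + 20 = 1/(87 + 30) + 20 = 1/117 + 20 = 2341/117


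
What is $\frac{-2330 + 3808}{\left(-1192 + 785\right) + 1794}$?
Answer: $\frac{1478}{1387} \approx 1.0656$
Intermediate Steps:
$\frac{-2330 + 3808}{\left(-1192 + 785\right) + 1794} = \frac{1478}{-407 + 1794} = \frac{1478}{1387}$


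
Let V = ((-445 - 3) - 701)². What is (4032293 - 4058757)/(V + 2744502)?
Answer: -26464/4064703 ≈ -0.0065107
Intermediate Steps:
V = 1320201 (V = (-448 - 701)² = (-1149)² = 1320201)
(4032293 - 4058757)/(V + 2744502) = (4032293 - 4058757)/(1320201 + 2744502) = -26464/4064703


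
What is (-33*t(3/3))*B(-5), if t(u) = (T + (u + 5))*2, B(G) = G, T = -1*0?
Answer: 1980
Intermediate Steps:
T = 0
t(u) = 10 + 2*u (t(u) = (0 + (u + 5))*2 = (0 + (5 + u))*2 = (5 + u)*2 = 10 + 2*u)
(-33*t(3/3))*B(-5) = -33*(10 + 2*(3/3))*(-5) = -33*(10 + 2*(3*(⅓)))*(-5) = -33*(10 + 2*1)*(-5) = -33*(10 + 2)*(-5) = -33*12*(-5) = -396*(-5) = 1980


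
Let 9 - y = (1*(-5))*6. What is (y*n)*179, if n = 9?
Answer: 62829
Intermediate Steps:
y = 39 (y = 9 - 1*(-5)*6 = 9 - (-5)*6 = 9 - 1*(-30) = 9 + 30 = 39)
(y*n)*179 = (39*9)*179 = 351*179 = 62829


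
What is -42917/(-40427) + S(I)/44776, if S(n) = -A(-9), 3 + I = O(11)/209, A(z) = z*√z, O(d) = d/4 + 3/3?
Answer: 42917/40427 + 27*I/44776 ≈ 1.0616 + 0.000603*I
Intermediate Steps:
O(d) = 1 + d/4 (O(d) = d*(¼) + 3*(⅓) = d/4 + 1 = 1 + d/4)
A(z) = z^(3/2)
I = -2493/836 (I = -3 + (1 + (¼)*11)/209 = -3 + (1 + 11/4)*(1/209) = -3 + (15/4)*(1/209) = -3 + 15/836 = -2493/836 ≈ -2.9821)
S(n) = 27*I (S(n) = -(-9)^(3/2) = -(-27)*I = 27*I)
-42917/(-40427) + S(I)/44776 = -42917/(-40427) + (27*I)/44776 = -42917*(-1/40427) + (27*I)*(1/44776) = 42917/40427 + 27*I/44776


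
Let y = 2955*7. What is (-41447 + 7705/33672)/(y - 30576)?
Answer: 60678073/14480424 ≈ 4.1904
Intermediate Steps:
y = 20685
(-41447 + 7705/33672)/(y - 30576) = (-41447 + 7705/33672)/(20685 - 30576) = (-41447 + 7705*(1/33672))/(-9891) = (-41447 + 335/1464)*(-1/9891) = -60678073/1464*(-1/9891) = 60678073/14480424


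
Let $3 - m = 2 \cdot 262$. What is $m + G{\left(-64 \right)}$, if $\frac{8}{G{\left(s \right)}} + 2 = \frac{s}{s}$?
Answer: $-529$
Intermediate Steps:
$G{\left(s \right)} = -8$ ($G{\left(s \right)} = \frac{8}{-2 + \frac{s}{s}} = \frac{8}{-2 + 1} = \frac{8}{-1} = 8 \left(-1\right) = -8$)
$m = -521$ ($m = 3 - 2 \cdot 262 = 3 - 524 = -521$)
$m + G{\left(-64 \right)} = -521 - 8 = -529$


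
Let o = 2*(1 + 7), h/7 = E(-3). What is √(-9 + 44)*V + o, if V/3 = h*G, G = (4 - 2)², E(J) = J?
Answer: 16 - 252*√35 ≈ -1474.9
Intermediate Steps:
G = 4 (G = 2² = 4)
h = -21 (h = 7*(-3) = -21)
V = -252 (V = 3*(-21*4) = 3*(-84) = -252)
o = 16 (o = 2*8 = 16)
√(-9 + 44)*V + o = √(-9 + 44)*(-252) + 16 = √35*(-252) + 16 = -252*√35 + 16 = 16 - 252*√35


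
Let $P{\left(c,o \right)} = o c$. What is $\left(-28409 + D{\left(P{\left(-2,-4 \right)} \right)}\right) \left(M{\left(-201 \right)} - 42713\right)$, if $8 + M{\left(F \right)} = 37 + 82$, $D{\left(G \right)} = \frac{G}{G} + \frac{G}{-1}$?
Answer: $1210578432$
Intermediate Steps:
$P{\left(c,o \right)} = c o$
$D{\left(G \right)} = 1 - G$ ($D{\left(G \right)} = 1 + G \left(-1\right) = 1 - G$)
$M{\left(F \right)} = 111$ ($M{\left(F \right)} = -8 + \left(37 + 82\right) = -8 + 119 = 111$)
$\left(-28409 + D{\left(P{\left(-2,-4 \right)} \right)}\right) \left(M{\left(-201 \right)} - 42713\right) = \left(-28409 + \left(1 - \left(-2\right) \left(-4\right)\right)\right) \left(111 - 42713\right) = \left(-28409 + \left(1 - 8\right)\right) \left(-42602\right) = \left(-28409 - 7\right) \left(-42602\right) = \left(-28416\right) \left(-42602\right) = 1210578432$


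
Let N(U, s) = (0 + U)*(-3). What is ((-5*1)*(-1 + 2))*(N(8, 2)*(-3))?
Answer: -360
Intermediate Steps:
N(U, s) = -3*U (N(U, s) = U*(-3) = -3*U)
((-5*1)*(-1 + 2))*(N(8, 2)*(-3)) = ((-5*1)*(-1 + 2))*(-3*8*(-3)) = (-5*1)*(-24*(-3)) = -5*72 = -360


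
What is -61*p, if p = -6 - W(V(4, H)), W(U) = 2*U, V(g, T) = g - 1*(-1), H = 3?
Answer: 976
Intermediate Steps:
V(g, T) = 1 + g (V(g, T) = g + 1 = 1 + g)
p = -16 (p = -6 - 2*(1 + 4) = -6 - 2*5 = -6 - 1*10 = -6 - 10 = -16)
-61*p = -61*(-16) = 976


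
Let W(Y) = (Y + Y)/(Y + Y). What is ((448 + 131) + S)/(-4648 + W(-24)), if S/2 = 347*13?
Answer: -9601/4647 ≈ -2.0661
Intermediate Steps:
W(Y) = 1 (W(Y) = (2*Y)/((2*Y)) = (2*Y)*(1/(2*Y)) = 1)
S = 9022 (S = 2*(347*13) = 2*4511 = 9022)
((448 + 131) + S)/(-4648 + W(-24)) = ((448 + 131) + 9022)/(-4648 + 1) = (579 + 9022)/(-4647) = 9601*(-1/4647) = -9601/4647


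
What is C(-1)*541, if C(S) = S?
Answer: -541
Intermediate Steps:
C(-1)*541 = -1*541 = -541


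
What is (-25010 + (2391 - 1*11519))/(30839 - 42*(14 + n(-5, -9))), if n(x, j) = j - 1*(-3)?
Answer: -34138/30503 ≈ -1.1192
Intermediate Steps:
n(x, j) = 3 + j (n(x, j) = j + 3 = 3 + j)
(-25010 + (2391 - 1*11519))/(30839 - 42*(14 + n(-5, -9))) = (-25010 + (2391 - 1*11519))/(30839 - 42*(14 + (3 - 9))) = (-25010 + (2391 - 11519))/(30839 - 42*(14 - 6)) = (-25010 - 9128)/(30839 - 42*8) = -34138/(30839 - 336) = -34138/30503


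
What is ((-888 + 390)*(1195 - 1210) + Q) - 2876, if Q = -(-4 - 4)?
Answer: 4602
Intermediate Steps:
Q = 8 (Q = -1*(-8) = 8)
((-888 + 390)*(1195 - 1210) + Q) - 2876 = ((-888 + 390)*(1195 - 1210) + 8) - 2876 = (-498*(-15) + 8) - 2876 = (7470 + 8) - 2876 = 7478 - 2876 = 4602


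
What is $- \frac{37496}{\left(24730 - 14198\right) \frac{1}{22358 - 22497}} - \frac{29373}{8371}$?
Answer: $\frac{10829956697}{22040843} \approx 491.36$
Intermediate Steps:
$- \frac{37496}{\left(24730 - 14198\right) \frac{1}{22358 - 22497}} - \frac{29373}{8371} = - \frac{37496}{10532 \frac{1}{-139}} - \frac{29373}{8371} = - \frac{37496}{10532 \left(- \frac{1}{139}\right)} - \frac{29373}{8371} = - \frac{37496}{- \frac{10532}{139}} - \frac{29373}{8371} = \left(-37496\right) \left(- \frac{139}{10532}\right) - \frac{29373}{8371} = \frac{1302986}{2633} - \frac{29373}{8371} = \frac{10829956697}{22040843}$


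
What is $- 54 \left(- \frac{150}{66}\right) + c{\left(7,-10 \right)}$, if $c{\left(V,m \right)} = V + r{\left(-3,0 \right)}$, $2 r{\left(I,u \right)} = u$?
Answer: $\frac{1427}{11} \approx 129.73$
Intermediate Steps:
$r{\left(I,u \right)} = \frac{u}{2}$
$c{\left(V,m \right)} = V$ ($c{\left(V,m \right)} = V + \frac{1}{2} \cdot 0 = V + 0 = V$)
$- 54 \left(- \frac{150}{66}\right) + c{\left(7,-10 \right)} = - 54 \left(- \frac{150}{66}\right) + 7 = - 54 \left(\left(-150\right) \frac{1}{66}\right) + 7 = \left(-54\right) \left(- \frac{25}{11}\right) + 7 = \frac{1350}{11} + 7 = \frac{1427}{11}$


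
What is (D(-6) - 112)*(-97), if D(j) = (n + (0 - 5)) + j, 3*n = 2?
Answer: 35599/3 ≈ 11866.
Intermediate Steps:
n = ⅔ (n = (⅓)*2 = ⅔ ≈ 0.66667)
D(j) = -13/3 + j (D(j) = (⅔ + (0 - 5)) + j = (⅔ - 5) + j = -13/3 + j)
(D(-6) - 112)*(-97) = ((-13/3 - 6) - 112)*(-97) = (-31/3 - 112)*(-97) = -367/3*(-97) = 35599/3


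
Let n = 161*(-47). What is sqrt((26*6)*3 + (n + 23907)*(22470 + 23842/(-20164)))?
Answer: sqrt(1850757516418)/71 ≈ 19161.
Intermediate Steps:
n = -7567
sqrt((26*6)*3 + (n + 23907)*(22470 + 23842/(-20164))) = sqrt((26*6)*3 + (-7567 + 23907)*(22470 + 23842/(-20164))) = sqrt(156*3 + 16340*(22470 + 23842*(-1/20164))) = sqrt(468 + 16340*(22470 - 11921/10082)) = sqrt(468 + 16340*(226530619/10082)) = sqrt(468 + 1850755157230/5041) = sqrt(1850757516418/5041) = sqrt(1850757516418)/71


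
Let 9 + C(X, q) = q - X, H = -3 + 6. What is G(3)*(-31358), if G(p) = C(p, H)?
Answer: 282222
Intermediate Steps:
H = 3
C(X, q) = -9 + q - X (C(X, q) = -9 + (q - X) = -9 + q - X)
G(p) = -6 - p (G(p) = -9 + 3 - p = -6 - p)
G(3)*(-31358) = (-6 - 1*3)*(-31358) = (-6 - 3)*(-31358) = -9*(-31358) = 282222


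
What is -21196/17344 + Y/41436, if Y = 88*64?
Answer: -48787253/44916624 ≈ -1.0862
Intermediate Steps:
Y = 5632
-21196/17344 + Y/41436 = -21196/17344 + 5632/41436 = -21196*1/17344 + 5632*(1/41436) = -5299/4336 + 1408/10359 = -48787253/44916624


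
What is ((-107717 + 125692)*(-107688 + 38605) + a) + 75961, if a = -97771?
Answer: -1241788735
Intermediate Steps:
((-107717 + 125692)*(-107688 + 38605) + a) + 75961 = ((-107717 + 125692)*(-107688 + 38605) - 97771) + 75961 = (17975*(-69083) - 97771) + 75961 = (-1241766925 - 97771) + 75961 = -1241864696 + 75961 = -1241788735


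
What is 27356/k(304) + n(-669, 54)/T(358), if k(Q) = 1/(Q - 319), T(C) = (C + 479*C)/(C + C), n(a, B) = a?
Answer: -32827423/80 ≈ -4.1034e+5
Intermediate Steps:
T(C) = 240 (T(C) = (480*C)/((2*C)) = (480*C)*(1/(2*C)) = 240)
k(Q) = 1/(-319 + Q)
27356/k(304) + n(-669, 54)/T(358) = 27356/(1/(-319 + 304)) - 669/240 = 27356/(1/(-15)) - 669*1/240 = 27356/(-1/15) - 223/80 = 27356*(-15) - 223/80 = -410340 - 223/80 = -32827423/80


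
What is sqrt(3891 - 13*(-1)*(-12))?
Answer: 3*sqrt(415) ≈ 61.115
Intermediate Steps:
sqrt(3891 - 13*(-1)*(-12)) = sqrt(3891 + 13*(-12)) = sqrt(3891 - 156) = sqrt(3735) = 3*sqrt(415)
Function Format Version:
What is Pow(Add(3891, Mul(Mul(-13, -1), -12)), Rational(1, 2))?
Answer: Mul(3, Pow(415, Rational(1, 2))) ≈ 61.115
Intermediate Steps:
Pow(Add(3891, Mul(Mul(-13, -1), -12)), Rational(1, 2)) = Pow(Add(3891, Mul(13, -12)), Rational(1, 2)) = Pow(Add(3891, -156), Rational(1, 2)) = Pow(3735, Rational(1, 2)) = Mul(3, Pow(415, Rational(1, 2)))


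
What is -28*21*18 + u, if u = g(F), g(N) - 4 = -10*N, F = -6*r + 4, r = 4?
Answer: -10380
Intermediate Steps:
F = -20 (F = -6*4 + 4 = -24 + 4 = -20)
g(N) = 4 - 10*N
u = 204 (u = 4 - 10*(-20) = 4 + 200 = 204)
-28*21*18 + u = -28*21*18 + 204 = -588*18 + 204 = -10584 + 204 = -10380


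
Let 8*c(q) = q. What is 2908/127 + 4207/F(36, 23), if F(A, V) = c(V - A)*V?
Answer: -3404820/37973 ≈ -89.664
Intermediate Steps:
c(q) = q/8
F(A, V) = V*(-A/8 + V/8) (F(A, V) = ((V - A)/8)*V = (-A/8 + V/8)*V = V*(-A/8 + V/8))
2908/127 + 4207/F(36, 23) = 2908/127 + 4207/(((⅛)*23*(23 - 1*36))) = 2908*(1/127) + 4207/(((⅛)*23*(23 - 36))) = 2908/127 + 4207/(((⅛)*23*(-13))) = 2908/127 + 4207/(-299/8) = 2908/127 + 4207*(-8/299) = 2908/127 - 33656/299 = -3404820/37973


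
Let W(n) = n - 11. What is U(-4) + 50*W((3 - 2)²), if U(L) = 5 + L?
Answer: -499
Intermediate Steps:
W(n) = -11 + n
U(-4) + 50*W((3 - 2)²) = (5 - 4) + 50*(-11 + (3 - 2)²) = 1 + 50*(-11 + 1²) = 1 + 50*(-11 + 1) = 1 + 50*(-10) = 1 - 500 = -499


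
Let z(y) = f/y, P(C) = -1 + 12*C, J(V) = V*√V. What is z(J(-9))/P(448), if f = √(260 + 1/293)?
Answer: I*√22321033/42521625 ≈ 0.00011111*I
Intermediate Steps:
J(V) = V^(3/2)
f = √22321033/293 (f = √(260 + 1/293) = √(76181/293) = √22321033/293 ≈ 16.125)
z(y) = √22321033/(293*y) (z(y) = (√22321033/293)/y = √22321033/(293*y))
z(J(-9))/P(448) = (√22321033/(293*((-9)^(3/2))))/(-1 + 12*448) = (√22321033/(293*((-27*I))))/(-1 + 5376) = (√22321033*(I/27)/293)/5375 = (I*√22321033/7911)*(1/5375) = I*√22321033/42521625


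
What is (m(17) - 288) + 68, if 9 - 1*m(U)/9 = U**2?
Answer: -2740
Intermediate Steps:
m(U) = 81 - 9*U**2
(m(17) - 288) + 68 = ((81 - 9*17**2) - 288) + 68 = ((81 - 9*289) - 288) + 68 = ((81 - 2601) - 288) + 68 = (-2520 - 288) + 68 = -2808 + 68 = -2740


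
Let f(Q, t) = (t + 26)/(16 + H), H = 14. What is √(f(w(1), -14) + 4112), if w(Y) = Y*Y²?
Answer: √102810/5 ≈ 64.128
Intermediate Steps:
w(Y) = Y³
f(Q, t) = 13/15 + t/30 (f(Q, t) = (t + 26)/(16 + 14) = (26 + t)/30 = (26 + t)*(1/30) = 13/15 + t/30)
√(f(w(1), -14) + 4112) = √((13/15 + (1/30)*(-14)) + 4112) = √((13/15 - 7/15) + 4112) = √(⅖ + 4112) = √(20562/5) = √102810/5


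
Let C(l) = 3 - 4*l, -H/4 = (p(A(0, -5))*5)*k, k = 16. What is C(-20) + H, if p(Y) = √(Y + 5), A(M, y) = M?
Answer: 83 - 320*√5 ≈ -632.54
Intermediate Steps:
p(Y) = √(5 + Y)
H = -320*√5 (H = -4*√(5 + 0)*5*16 = -4*√5*5*16 = -4*5*√5*16 = -320*√5 ≈ -715.54)
C(-20) + H = (3 - 4*(-20)) - 320*√5 = (3 + 80) - 320*√5 = 83 - 320*√5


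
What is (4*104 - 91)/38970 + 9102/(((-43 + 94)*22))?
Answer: 11835653/1457478 ≈ 8.1206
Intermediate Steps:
(4*104 - 91)/38970 + 9102/(((-43 + 94)*22)) = (416 - 91)*(1/38970) + 9102/((51*22)) = 325*(1/38970) + 9102/1122 = 65/7794 + 9102*(1/1122) = 65/7794 + 1517/187 = 11835653/1457478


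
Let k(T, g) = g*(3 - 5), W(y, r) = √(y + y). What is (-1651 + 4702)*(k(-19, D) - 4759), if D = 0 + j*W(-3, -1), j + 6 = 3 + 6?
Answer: -14519709 - 18306*I*√6 ≈ -1.452e+7 - 44840.0*I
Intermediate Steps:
W(y, r) = √2*√y (W(y, r) = √(2*y) = √2*√y)
j = 3 (j = -6 + (3 + 6) = -6 + 9 = 3)
D = 3*I*√6 (D = 0 + 3*(√2*√(-3)) = 0 + 3*(√2*(I*√3)) = 0 + 3*(I*√6) = 0 + 3*I*√6 = 3*I*√6 ≈ 7.3485*I)
k(T, g) = -2*g (k(T, g) = g*(-2) = -2*g)
(-1651 + 4702)*(k(-19, D) - 4759) = (-1651 + 4702)*(-6*I*√6 - 4759) = 3051*(-6*I*√6 - 4759) = 3051*(-4759 - 6*I*√6) = -14519709 - 18306*I*√6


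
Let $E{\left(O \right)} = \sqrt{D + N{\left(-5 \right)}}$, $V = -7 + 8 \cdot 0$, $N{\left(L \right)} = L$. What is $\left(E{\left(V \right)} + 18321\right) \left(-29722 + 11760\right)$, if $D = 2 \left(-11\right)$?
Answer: $-329081802 - 53886 i \sqrt{3} \approx -3.2908 \cdot 10^{8} - 93333.0 i$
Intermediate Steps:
$V = -7$ ($V = -7 + 0 = -7$)
$D = -22$
$E{\left(O \right)} = 3 i \sqrt{3}$ ($E{\left(O \right)} = \sqrt{-22 - 5} = \sqrt{-27} = 3 i \sqrt{3}$)
$\left(E{\left(V \right)} + 18321\right) \left(-29722 + 11760\right) = \left(3 i \sqrt{3} + 18321\right) \left(-29722 + 11760\right) = \left(18321 + 3 i \sqrt{3}\right) \left(-17962\right) = -329081802 - 53886 i \sqrt{3}$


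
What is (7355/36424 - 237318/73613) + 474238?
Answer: 1271556720259839/2681279912 ≈ 4.7424e+5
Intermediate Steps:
(7355/36424 - 237318/73613) + 474238 = -8102647217/2681279912 + 474238 = 1271556720259839/2681279912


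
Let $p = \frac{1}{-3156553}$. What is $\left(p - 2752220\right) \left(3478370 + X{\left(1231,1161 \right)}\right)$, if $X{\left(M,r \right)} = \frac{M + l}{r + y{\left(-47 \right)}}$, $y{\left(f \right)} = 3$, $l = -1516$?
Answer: $- \frac{11724753042922027639365}{1224742564} \approx -9.5732 \cdot 10^{12}$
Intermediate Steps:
$X{\left(M,r \right)} = \frac{-1516 + M}{3 + r}$ ($X{\left(M,r \right)} = \frac{M - 1516}{r + 3} = \frac{-1516 + M}{3 + r}$)
$p = - \frac{1}{3156553} \approx -3.168 \cdot 10^{-7}$
$\left(p - 2752220\right) \left(3478370 + X{\left(1231,1161 \right)}\right) = \left(- \frac{1}{3156553} - 2752220\right) \left(3478370 + \frac{-1516 + 1231}{3 + 1161}\right) = - \frac{8687528297661 \left(3478370 + \frac{1}{1164} \left(-285\right)\right)}{3156553} = - \frac{8687528297661 \left(3478370 - \frac{95}{388}\right)}{3156553} = \left(- \frac{8687528297661}{3156553}\right) \frac{1349607465}{388} = - \frac{11724753042922027639365}{1224742564}$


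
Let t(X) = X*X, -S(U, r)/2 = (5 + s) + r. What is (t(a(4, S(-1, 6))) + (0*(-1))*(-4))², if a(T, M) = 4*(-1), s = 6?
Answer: 256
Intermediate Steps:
S(U, r) = -22 - 2*r (S(U, r) = -2*((5 + 6) + r) = -2*(11 + r) = -22 - 2*r)
a(T, M) = -4
t(X) = X²
(t(a(4, S(-1, 6))) + (0*(-1))*(-4))² = ((-4)² + (0*(-1))*(-4))² = (16 + 0*(-4))² = (16 + 0)² = 16² = 256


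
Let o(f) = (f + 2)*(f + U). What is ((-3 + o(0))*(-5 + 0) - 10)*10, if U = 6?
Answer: -550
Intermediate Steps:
o(f) = (2 + f)*(6 + f) (o(f) = (f + 2)*(f + 6) = (2 + f)*(6 + f))
((-3 + o(0))*(-5 + 0) - 10)*10 = ((-3 + (12 + 0**2 + 8*0))*(-5 + 0) - 10)*10 = ((-3 + (12 + 0 + 0))*(-5) - 10)*10 = ((-3 + 12)*(-5) - 10)*10 = (9*(-5) - 10)*10 = (-45 - 10)*10 = -55*10 = -550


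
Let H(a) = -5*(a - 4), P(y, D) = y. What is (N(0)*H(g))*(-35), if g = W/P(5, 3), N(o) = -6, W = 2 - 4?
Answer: 4620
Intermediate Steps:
W = -2
g = -⅖ (g = -2/5 = -2*⅕ = -⅖ ≈ -0.40000)
H(a) = 20 - 5*a (H(a) = -5*(-4 + a) = 20 - 5*a)
(N(0)*H(g))*(-35) = -6*(20 - 5*(-⅖))*(-35) = -6*(20 + 2)*(-35) = -6*22*(-35) = -132*(-35) = 4620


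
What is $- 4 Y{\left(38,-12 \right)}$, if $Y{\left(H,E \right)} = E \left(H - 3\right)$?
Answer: $1680$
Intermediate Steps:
$Y{\left(H,E \right)} = E \left(-3 + H\right)$
$- 4 Y{\left(38,-12 \right)} = - 4 \left(- 12 \left(-3 + 38\right)\right) = - 4 \left(\left(-12\right) 35\right) = \left(-4\right) \left(-420\right) = 1680$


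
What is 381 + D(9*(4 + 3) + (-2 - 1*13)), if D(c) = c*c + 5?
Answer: 2690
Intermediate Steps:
D(c) = 5 + c² (D(c) = c² + 5 = 5 + c²)
381 + D(9*(4 + 3) + (-2 - 1*13)) = 381 + (5 + (9*(4 + 3) + (-2 - 1*13))²) = 381 + (5 + (9*7 + (-2 - 13))²) = 381 + (5 + (63 - 15)²) = 381 + (5 + 48²) = 381 + (5 + 2304) = 381 + 2309 = 2690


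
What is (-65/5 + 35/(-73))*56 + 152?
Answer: -44008/73 ≈ -602.85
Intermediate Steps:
(-65/5 + 35/(-73))*56 + 152 = (-65*1/5 + 35*(-1/73))*56 + 152 = (-13 - 35/73)*56 + 152 = -984/73*56 + 152 = -55104/73 + 152 = -44008/73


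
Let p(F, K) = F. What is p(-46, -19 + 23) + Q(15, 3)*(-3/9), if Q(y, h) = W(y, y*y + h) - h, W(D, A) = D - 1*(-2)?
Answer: -152/3 ≈ -50.667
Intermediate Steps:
W(D, A) = 2 + D (W(D, A) = D + 2 = 2 + D)
Q(y, h) = 2 + y - h (Q(y, h) = (2 + y) - h = 2 + y - h)
p(-46, -19 + 23) + Q(15, 3)*(-3/9) = -46 + (2 + 15 - 1*3)*(-3/9) = -46 + (2 + 15 - 3)*(-3*1/9) = -46 + 14*(-1/3) = -46 - 14/3 = -152/3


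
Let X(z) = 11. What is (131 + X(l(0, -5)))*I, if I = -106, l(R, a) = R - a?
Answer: -15052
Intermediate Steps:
(131 + X(l(0, -5)))*I = (131 + 11)*(-106) = 142*(-106) = -15052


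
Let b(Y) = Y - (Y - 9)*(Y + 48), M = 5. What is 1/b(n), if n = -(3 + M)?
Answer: 1/672 ≈ 0.0014881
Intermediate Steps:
n = -8 (n = -(3 + 5) = -1*8 = -8)
b(Y) = Y - (-9 + Y)*(48 + Y)
1/b(n) = 1/(432 - 1*(-8)² - 38*(-8)) = 1/(432 - 1*64 + 304) = 1/(432 - 64 + 304) = 1/672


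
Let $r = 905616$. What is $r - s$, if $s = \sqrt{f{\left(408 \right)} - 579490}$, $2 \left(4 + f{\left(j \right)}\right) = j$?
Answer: $905616 - i \sqrt{579290} \approx 9.0562 \cdot 10^{5} - 761.11 i$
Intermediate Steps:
$f{\left(j \right)} = -4 + \frac{j}{2}$
$s = i \sqrt{579290}$ ($s = \sqrt{\left(-4 + \frac{1}{2} \cdot 408\right) - 579490} = \sqrt{\left(-4 + 204\right) - 579490} = \sqrt{200 - 579490} = \sqrt{-579290} = i \sqrt{579290} \approx 761.11 i$)
$r - s = 905616 - i \sqrt{579290}$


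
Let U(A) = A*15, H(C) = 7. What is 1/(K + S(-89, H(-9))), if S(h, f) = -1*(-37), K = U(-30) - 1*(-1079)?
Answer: 1/666 ≈ 0.0015015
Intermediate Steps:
U(A) = 15*A
K = 629 (K = 15*(-30) - 1*(-1079) = -450 + 1079 = 629)
S(h, f) = 37
1/(K + S(-89, H(-9))) = 1/(629 + 37) = 1/666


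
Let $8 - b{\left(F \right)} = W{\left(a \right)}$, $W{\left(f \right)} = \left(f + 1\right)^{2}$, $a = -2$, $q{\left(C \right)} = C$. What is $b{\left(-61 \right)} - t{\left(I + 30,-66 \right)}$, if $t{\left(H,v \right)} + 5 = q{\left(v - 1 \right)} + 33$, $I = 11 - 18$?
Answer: $46$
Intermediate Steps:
$I = -7$ ($I = 11 - 18 = -7$)
$W{\left(f \right)} = \left(1 + f\right)^{2}$
$b{\left(F \right)} = 7$ ($b{\left(F \right)} = 8 - \left(1 - 2\right)^{2} = 8 - \left(-1\right)^{2} = 8 - 1 = 7$)
$t{\left(H,v \right)} = 27 + v$ ($t{\left(H,v \right)} = -5 + \left(\left(v - 1\right) + 33\right) = -5 + \left(\left(-1 + v\right) + 33\right) = -5 + \left(32 + v\right) = 27 + v$)
$b{\left(-61 \right)} - t{\left(I + 30,-66 \right)} = 7 - \left(27 - 66\right) = 7 - -39 = 7 + 39 = 46$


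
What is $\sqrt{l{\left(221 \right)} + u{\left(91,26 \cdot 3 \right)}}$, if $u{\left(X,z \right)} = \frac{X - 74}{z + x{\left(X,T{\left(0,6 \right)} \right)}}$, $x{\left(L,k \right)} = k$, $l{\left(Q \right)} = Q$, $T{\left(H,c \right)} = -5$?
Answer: $\frac{5 \sqrt{47158}}{73} \approx 14.874$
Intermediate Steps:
$u{\left(X,z \right)} = \frac{-74 + X}{-5 + z}$ ($u{\left(X,z \right)} = \frac{X - 74}{z - 5} = \frac{-74 + X}{-5 + z}$)
$\sqrt{l{\left(221 \right)} + u{\left(91,26 \cdot 3 \right)}} = \sqrt{221 + \frac{-74 + 91}{-5 + 26 \cdot 3}} = \sqrt{221 + \frac{1}{-5 + 78} \cdot 17} = \sqrt{221 + \frac{1}{73} \cdot 17} = \sqrt{221 + \frac{17}{73}} = \sqrt{\frac{16150}{73}} = \frac{5 \sqrt{47158}}{73}$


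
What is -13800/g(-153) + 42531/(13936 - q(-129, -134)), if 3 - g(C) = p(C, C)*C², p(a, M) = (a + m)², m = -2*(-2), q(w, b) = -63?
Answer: 3683948373431/1212554196799 ≈ 3.0382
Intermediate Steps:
m = 4
p(a, M) = (4 + a)² (p(a, M) = (a + 4)² = (4 + a)²)
g(C) = 3 - C²*(4 + C)² (g(C) = 3 - (4 + C)²*C² = 3 - C²*(4 + C)²)
-13800/g(-153) + 42531/(13936 - q(-129, -134)) = -13800/(3 - 1*(-153)²*(4 - 153)²) + 42531/(13936 - 1*(-63)) = -13800/(3 - 1*23409*(-149)²) + 42531/(13936 + 63) = -13800/(3 - 1*23409*22201) + 42531/13999 = -13800/(3 - 519703209) + 42531*(1/13999) = -13800/(-519703206) + 42531/13999 = -13800*(-1/519703206) + 42531/13999 = 2300/86617201 + 42531/13999 = 3683948373431/1212554196799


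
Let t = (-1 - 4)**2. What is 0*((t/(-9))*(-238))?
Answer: 0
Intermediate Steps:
t = 25 (t = (-5)**2 = 25)
0*((t/(-9))*(-238)) = 0*((25/(-9))*(-238)) = 0*((25*(-1/9))*(-238)) = 0*(-25/9*(-238)) = 0*(5950/9) = 0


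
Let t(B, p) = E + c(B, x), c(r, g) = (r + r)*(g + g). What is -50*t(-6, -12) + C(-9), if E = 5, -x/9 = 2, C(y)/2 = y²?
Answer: -21688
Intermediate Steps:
C(y) = 2*y²
x = -18 (x = -9*2 = -18)
c(r, g) = 4*g*r (c(r, g) = (2*r)*(2*g) = 4*g*r)
t(B, p) = 5 - 72*B (t(B, p) = 5 + 4*(-18)*B = 5 - 72*B)
-50*t(-6, -12) + C(-9) = -50*(5 - 72*(-6)) + 2*(-9)² = -50*(5 + 432) + 2*81 = -50*437 + 162 = -21850 + 162 = -21688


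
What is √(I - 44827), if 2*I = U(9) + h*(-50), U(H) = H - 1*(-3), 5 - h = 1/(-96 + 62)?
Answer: I*√51958426/34 ≈ 212.01*I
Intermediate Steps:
h = 171/34 (h = 5 - 1/(-96 + 62) = 5 - 1/(-34) = 5 - 1*(-1/34) = 5 + 1/34 = 171/34 ≈ 5.0294)
U(H) = 3 + H (U(H) = H + 3 = 3 + H)
I = -4071/34 (I = ((3 + 9) + (171/34)*(-50))/2 = (12 - 4275/17)/2 = (½)*(-4071/17) = -4071/34 ≈ -119.74)
√(I - 44827) = √(-4071/34 - 44827) = √(-1528189/34) = I*√51958426/34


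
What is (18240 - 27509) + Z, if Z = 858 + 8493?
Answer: 82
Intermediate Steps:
Z = 9351
(18240 - 27509) + Z = (18240 - 27509) + 9351 = -9269 + 9351 = 82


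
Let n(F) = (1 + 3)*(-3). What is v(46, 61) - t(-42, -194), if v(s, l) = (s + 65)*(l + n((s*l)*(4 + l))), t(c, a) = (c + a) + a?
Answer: 5869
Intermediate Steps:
t(c, a) = c + 2*a (t(c, a) = (a + c) + a = c + 2*a)
n(F) = -12 (n(F) = 4*(-3) = -12)
v(s, l) = (-12 + l)*(65 + s) (v(s, l) = (s + 65)*(l - 12) = (65 + s)*(-12 + l) = (-12 + l)*(65 + s))
v(46, 61) - t(-42, -194) = (-780 - 12*46 + 65*61 + 61*46) - (-42 + 2*(-194)) = (-780 - 552 + 3965 + 2806) - (-42 - 388) = 5439 - 1*(-430) = 5439 + 430 = 5869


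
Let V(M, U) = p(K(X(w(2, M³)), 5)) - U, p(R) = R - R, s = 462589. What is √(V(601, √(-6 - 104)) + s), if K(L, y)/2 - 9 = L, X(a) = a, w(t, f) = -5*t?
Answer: √(462589 - I*√110) ≈ 680.14 - 0.008*I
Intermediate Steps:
K(L, y) = 18 + 2*L
p(R) = 0
V(M, U) = -U (V(M, U) = 0 - U = -U)
√(V(601, √(-6 - 104)) + s) = √(-√(-6 - 104) + 462589) = √(-√(-110) + 462589) = √(-I*√110 + 462589) = √(462589 - I*√110)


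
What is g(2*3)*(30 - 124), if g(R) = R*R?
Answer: -3384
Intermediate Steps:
g(R) = R²
g(2*3)*(30 - 124) = (2*3)²*(30 - 124) = 6²*(-94) = 36*(-94) = -3384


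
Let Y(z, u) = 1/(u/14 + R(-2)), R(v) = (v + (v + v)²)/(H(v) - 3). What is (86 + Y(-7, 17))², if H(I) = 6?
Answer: 453008656/61009 ≈ 7425.3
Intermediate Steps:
R(v) = v/3 + 4*v²/3 (R(v) = (v + (v + v)²)/(6 - 3) = (v + (2*v)²)/3 = (v + 4*v²)*(⅓) = v/3 + 4*v²/3)
Y(z, u) = 1/(14/3 + u/14) (Y(z, u) = 1/(u/14 + (⅓)*(-2)*(1 + 4*(-2))) = 1/(u*(1/14) + (⅓)*(-2)*(1 - 8)) = 1/(u/14 + (⅓)*(-2)*(-7)) = 1/(u/14 + 14/3) = 1/(14/3 + u/14))
(86 + Y(-7, 17))² = (86 + 42/(196 + 3*17))² = (86 + 42/(196 + 51))² = (86 + 42/247)² = (21284/247)² = 453008656/61009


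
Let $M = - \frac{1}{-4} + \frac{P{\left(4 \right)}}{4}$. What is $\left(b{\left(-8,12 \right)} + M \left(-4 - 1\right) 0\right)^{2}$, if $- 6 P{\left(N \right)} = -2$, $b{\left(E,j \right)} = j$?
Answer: $144$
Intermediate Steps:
$P{\left(N \right)} = \frac{1}{3}$ ($P{\left(N \right)} = \left(- \frac{1}{6}\right) \left(-2\right) = \frac{1}{3}$)
$M = \frac{1}{3}$ ($M = - \frac{1}{-4} + \frac{1}{3 \cdot 4} = \left(-1\right) \left(- \frac{1}{4}\right) + \frac{1}{3} \cdot \frac{1}{4} = \frac{1}{4} + \frac{1}{12} = \frac{1}{3} \approx 0.33333$)
$\left(b{\left(-8,12 \right)} + M \left(-4 - 1\right) 0\right)^{2} = \left(12 + \frac{\left(-4 - 1\right) 0}{3}\right)^{2} = \left(12 + \frac{\left(-5\right) 0}{3}\right)^{2} = \left(12 + \frac{1}{3} \cdot 0\right)^{2} = \left(12 + 0\right)^{2} = 12^{2} = 144$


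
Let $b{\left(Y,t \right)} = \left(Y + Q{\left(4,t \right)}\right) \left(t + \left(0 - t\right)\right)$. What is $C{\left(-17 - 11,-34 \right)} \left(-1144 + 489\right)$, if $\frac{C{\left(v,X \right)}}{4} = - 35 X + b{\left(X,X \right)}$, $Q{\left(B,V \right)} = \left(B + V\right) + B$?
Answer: $-3117800$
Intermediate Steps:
$Q{\left(B,V \right)} = V + 2 B$
$b{\left(Y,t \right)} = 0$ ($b{\left(Y,t \right)} = \left(Y + \left(t + 2 \cdot 4\right)\right) \left(t + \left(0 - t\right)\right) = \left(Y + \left(t + 8\right)\right) \left(t - t\right) = \left(Y + \left(8 + t\right)\right) 0 = \left(8 + Y + t\right) 0 = 0$)
$C{\left(v,X \right)} = - 140 X$ ($C{\left(v,X \right)} = 4 \left(- 35 X + 0\right) = 4 \left(- 35 X\right) = - 140 X$)
$C{\left(-17 - 11,-34 \right)} \left(-1144 + 489\right) = \left(-140\right) \left(-34\right) \left(-1144 + 489\right) = 4760 \left(-655\right) = -3117800$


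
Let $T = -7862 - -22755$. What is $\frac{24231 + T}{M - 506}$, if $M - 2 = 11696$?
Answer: $\frac{9781}{2798} \approx 3.4957$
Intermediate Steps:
$M = 11698$ ($M = 2 + 11696 = 11698$)
$T = 14893$ ($T = -7862 + 22755 = 14893$)
$\frac{24231 + T}{M - 506} = \frac{24231 + 14893}{11698 - 506} = \frac{39124}{11698 - 506} = \frac{39124}{11192} = 39124 \cdot \frac{1}{11192} = \frac{9781}{2798}$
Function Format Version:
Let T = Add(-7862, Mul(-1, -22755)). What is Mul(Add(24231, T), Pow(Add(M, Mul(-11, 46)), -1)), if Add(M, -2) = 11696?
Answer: Rational(9781, 2798) ≈ 3.4957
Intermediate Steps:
M = 11698 (M = Add(2, 11696) = 11698)
T = 14893 (T = Add(-7862, 22755) = 14893)
Mul(Add(24231, T), Pow(Add(M, Mul(-11, 46)), -1)) = Mul(Add(24231, 14893), Pow(Add(11698, Mul(-11, 46)), -1)) = Mul(39124, Pow(Add(11698, -506), -1)) = Mul(39124, Pow(11192, -1)) = Mul(39124, Rational(1, 11192)) = Rational(9781, 2798)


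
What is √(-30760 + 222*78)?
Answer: 2*I*√3361 ≈ 115.95*I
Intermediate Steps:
√(-30760 + 222*78) = √(-30760 + 17316) = √(-13444) = 2*I*√3361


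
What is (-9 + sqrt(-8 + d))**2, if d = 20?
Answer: 93 - 36*sqrt(3) ≈ 30.646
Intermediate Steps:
(-9 + sqrt(-8 + d))**2 = (-9 + sqrt(-8 + 20))**2 = (-9 + sqrt(12))**2 = (-9 + 2*sqrt(3))**2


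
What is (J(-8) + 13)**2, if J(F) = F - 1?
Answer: 16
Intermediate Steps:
J(F) = -1 + F
(J(-8) + 13)**2 = ((-1 - 8) + 13)**2 = (-9 + 13)**2 = 4**2 = 16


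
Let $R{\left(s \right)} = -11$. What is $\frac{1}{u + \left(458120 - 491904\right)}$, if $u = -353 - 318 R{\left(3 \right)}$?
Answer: $- \frac{1}{30639} \approx -3.2638 \cdot 10^{-5}$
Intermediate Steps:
$u = 3145$ ($u = -353 - -3498 = -353 + 3498 = 3145$)
$\frac{1}{u + \left(458120 - 491904\right)} = \frac{1}{3145 + \left(458120 - 491904\right)} = \frac{1}{3145 - 33784} = \frac{1}{-30639} = - \frac{1}{30639}$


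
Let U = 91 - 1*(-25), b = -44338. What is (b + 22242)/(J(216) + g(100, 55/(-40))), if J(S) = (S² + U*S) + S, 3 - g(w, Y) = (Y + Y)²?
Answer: -353536/1150775 ≈ -0.30722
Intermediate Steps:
U = 116 (U = 91 + 25 = 116)
g(w, Y) = 3 - 4*Y² (g(w, Y) = 3 - (Y + Y)² = 3 - (2*Y)² = 3 - 4*Y²)
J(S) = S² + 117*S (J(S) = (S² + 116*S) + S = S² + 117*S)
(b + 22242)/(J(216) + g(100, 55/(-40))) = (-44338 + 22242)/(216*(117 + 216) + (3 - 4*(55/(-40))²)) = -22096/(216*333 + (3 - 4*(55*(-1/40))²)) = -22096/(71928 + (3 - 4*(-11/8)²)) = -22096/(71928 + (3 - 4*121/64)) = -22096/(71928 + (3 - 121/16)) = -22096/(71928 - 73/16) = -22096/1150775/16 = -22096*16/1150775 = -353536/1150775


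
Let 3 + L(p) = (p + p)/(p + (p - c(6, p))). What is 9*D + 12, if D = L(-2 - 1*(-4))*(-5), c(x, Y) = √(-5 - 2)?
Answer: 2661/23 - 180*I*√7/23 ≈ 115.7 - 20.706*I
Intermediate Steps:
c(x, Y) = I*√7 (c(x, Y) = √(-7) = I*√7)
L(p) = -3 + 2*p/(2*p - I*√7) (L(p) = -3 + (p + p)/(p + (p - I*√7)) = -3 + (2*p)/(p + (p - I*√7)) = -3 + (2*p)/(2*p - I*√7) = -3 + 2*p/(2*p - I*√7))
D = -5*(-8 + 3*I*√7)/(4 - I*√7) (D = ((-4*(-2 - 1*(-4)) + 3*I*√7)/(2*(-2 - 1*(-4)) - I*√7))*(-5) = ((-4*(-2 + 4) + 3*I*√7)/(2*(-2 + 4) - I*√7))*(-5) = ((-4*2 + 3*I*√7)/(2*2 - I*√7))*(-5) = ((-8 + 3*I*√7)/(4 - I*√7))*(-5) = -5*(-8 + 3*I*√7)/(4 - I*√7) ≈ 11.522 - 2.3007*I)
9*D + 12 = 9*(265/23 - 20*I*√7/23) + 12 = (2385/23 - 180*I*√7/23) + 12 = 2661/23 - 180*I*√7/23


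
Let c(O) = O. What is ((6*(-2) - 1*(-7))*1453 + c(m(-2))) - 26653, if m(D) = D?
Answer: -33920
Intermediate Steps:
((6*(-2) - 1*(-7))*1453 + c(m(-2))) - 26653 = ((6*(-2) - 1*(-7))*1453 - 2) - 26653 = ((-12 + 7)*1453 - 2) - 26653 = (-5*1453 - 2) - 26653 = (-7265 - 2) - 26653 = -7267 - 26653 = -33920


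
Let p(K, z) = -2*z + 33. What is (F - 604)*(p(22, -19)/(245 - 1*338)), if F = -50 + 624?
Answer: 710/31 ≈ 22.903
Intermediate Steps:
p(K, z) = 33 - 2*z
F = 574
(F - 604)*(p(22, -19)/(245 - 1*338)) = (574 - 604)*((33 - 2*(-19))/(245 - 1*338)) = -30*(33 + 38)/(245 - 338) = -2130/(-93) = -2130*(-1)/93 = -30*(-71/93) = 710/31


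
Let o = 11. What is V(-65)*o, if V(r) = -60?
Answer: -660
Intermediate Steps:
V(-65)*o = -60*11 = -660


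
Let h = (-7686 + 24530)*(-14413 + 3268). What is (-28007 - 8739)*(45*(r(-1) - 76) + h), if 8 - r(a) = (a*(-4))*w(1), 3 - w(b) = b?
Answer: 6898319230800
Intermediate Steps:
w(b) = 3 - b
r(a) = 8 + 8*a (r(a) = 8 - a*(-4)*(3 - 1*1) = 8 - (-4*a)*(3 - 1) = 8 - (-4*a)*2 = 8 - (-8)*a = 8 + 8*a)
h = -187726380 (h = 16844*(-11145) = -187726380)
(-28007 - 8739)*(45*(r(-1) - 76) + h) = (-28007 - 8739)*(45*((8 + 8*(-1)) - 76) - 187726380) = -36746*(45*((8 - 8) - 76) - 187726380) = -36746*(45*(0 - 76) - 187726380) = -36746*(45*(-76) - 187726380) = -36746*(-3420 - 187726380) = -36746*(-187729800) = 6898319230800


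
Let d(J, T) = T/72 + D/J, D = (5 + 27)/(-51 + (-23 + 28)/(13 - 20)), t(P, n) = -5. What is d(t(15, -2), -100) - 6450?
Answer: -105091109/16290 ≈ -6451.3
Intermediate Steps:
D = -112/181 (D = 32/(-51 + 5/(-7)) = 32/(-51 + 5*(-⅐)) = 32/(-51 - 5/7) = 32/(-362/7) = 32*(-7/362) = -112/181 ≈ -0.61878)
d(J, T) = -112/(181*J) + T/72 (d(J, T) = T/72 - 112/(181*J) = -112/(181*J) + T/72)
d(t(15, -2), -100) - 6450 = (-112/181/(-5) + (1/72)*(-100)) - 6450 = (-112/181*(-⅕) - 25/18) - 6450 = (112/905 - 25/18) - 6450 = -20609/16290 - 6450 = -105091109/16290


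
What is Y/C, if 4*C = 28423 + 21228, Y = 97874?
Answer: 55928/7093 ≈ 7.8850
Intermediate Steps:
C = 49651/4 (C = (28423 + 21228)/4 = (1/4)*49651 = 49651/4 ≈ 12413.)
Y/C = 97874/(49651/4) = 97874*(4/49651) = 55928/7093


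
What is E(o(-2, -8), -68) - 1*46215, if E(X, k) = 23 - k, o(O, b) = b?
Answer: -46124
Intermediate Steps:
E(o(-2, -8), -68) - 1*46215 = (23 - 1*(-68)) - 1*46215 = (23 + 68) - 46215 = 91 - 46215 = -46124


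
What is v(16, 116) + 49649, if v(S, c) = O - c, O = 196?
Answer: 49729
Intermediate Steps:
v(S, c) = 196 - c
v(16, 116) + 49649 = (196 - 1*116) + 49649 = (196 - 116) + 49649 = 80 + 49649 = 49729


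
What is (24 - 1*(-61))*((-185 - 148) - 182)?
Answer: -43775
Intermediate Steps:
(24 - 1*(-61))*((-185 - 148) - 182) = (24 + 61)*(-333 - 182) = 85*(-515) = -43775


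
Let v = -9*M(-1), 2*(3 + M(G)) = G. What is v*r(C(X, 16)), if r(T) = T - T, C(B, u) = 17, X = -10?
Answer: 0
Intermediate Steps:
M(G) = -3 + G/2
r(T) = 0
v = 63/2 (v = -9*(-3 + (½)*(-1)) = -9*(-3 - ½) = -9*(-7/2) = 63/2 ≈ 31.500)
v*r(C(X, 16)) = (63/2)*0 = 0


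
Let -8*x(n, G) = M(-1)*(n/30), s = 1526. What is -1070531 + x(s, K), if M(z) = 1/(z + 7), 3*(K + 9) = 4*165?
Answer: -770783083/720 ≈ -1.0705e+6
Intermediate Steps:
K = 211 (K = -9 + (4*165)/3 = -9 + (1/3)*660 = -9 + 220 = 211)
M(z) = 1/(7 + z)
x(n, G) = -n/1440 (x(n, G) = -n/30/(8*(7 - 1)) = -n*(1/30)/(8*6) = -n/30/48 = -n/1440)
-1070531 + x(s, K) = -1070531 - 1/1440*1526 = -1070531 - 763/720 = -770783083/720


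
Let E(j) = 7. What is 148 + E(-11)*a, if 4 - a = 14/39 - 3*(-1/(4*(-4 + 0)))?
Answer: 109075/624 ≈ 174.80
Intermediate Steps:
a = 2389/624 (a = 4 - (14/39 - 3*(-1/(4*(-4 + 0)))) = 4 - (14*(1/39) - 3/((-4*(-4)))) = 4 - (14/39 - 3/16) = 4 - 1*107/624 = 4 - 107/624 = 2389/624 ≈ 3.8285)
148 + E(-11)*a = 148 + 7*(2389/624) = 148 + 16723/624 = 109075/624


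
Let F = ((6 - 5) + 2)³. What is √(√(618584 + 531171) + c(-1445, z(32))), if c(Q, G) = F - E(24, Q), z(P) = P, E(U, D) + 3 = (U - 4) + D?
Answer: √(1455 + √1149755) ≈ 50.272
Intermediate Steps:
E(U, D) = -7 + D + U (E(U, D) = -3 + ((U - 4) + D) = -3 + ((-4 + U) + D) = -3 + (-4 + D + U) = -7 + D + U)
F = 27 (F = (1 + 2)³ = 3³ = 27)
c(Q, G) = 10 - Q (c(Q, G) = 27 - (-7 + Q + 24) = 27 - (17 + Q) = 27 + (-17 - Q) = 10 - Q)
√(√(618584 + 531171) + c(-1445, z(32))) = √(√(618584 + 531171) + (10 - 1*(-1445))) = √(√1149755 + (10 + 1445)) = √(√1149755 + 1455) = √(1455 + √1149755)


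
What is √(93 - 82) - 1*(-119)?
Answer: 119 + √11 ≈ 122.32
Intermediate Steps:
√(93 - 82) - 1*(-119) = √11 + 119 = 119 + √11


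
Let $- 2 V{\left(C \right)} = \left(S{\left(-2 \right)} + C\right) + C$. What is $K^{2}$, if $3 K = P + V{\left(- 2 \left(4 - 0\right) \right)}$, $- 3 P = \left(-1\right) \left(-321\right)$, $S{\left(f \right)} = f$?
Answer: $\frac{9604}{9} \approx 1067.1$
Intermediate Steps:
$V{\left(C \right)} = 1 - C$ ($V{\left(C \right)} = - \frac{\left(-2 + C\right) + C}{2} = - \frac{-2 + 2 C}{2} = 1 - C$)
$P = -107$ ($P = - \frac{\left(-1\right) \left(-321\right)}{3} = \left(- \frac{1}{3}\right) 321 = -107$)
$K = - \frac{98}{3}$ ($K = \frac{-107 - \left(-1 - 2 \left(4 - 0\right)\right)}{3} = \frac{-107 - \left(-1 - 2 \left(4 + 0\right)\right)}{3} = \frac{-107 - \left(-1 - 8\right)}{3} = \frac{-107 + \left(1 - -8\right)}{3} = \frac{-107 + \left(1 + 8\right)}{3} = \frac{-107 + 9}{3} = \frac{1}{3} \left(-98\right) = - \frac{98}{3} \approx -32.667$)
$K^{2} = \left(- \frac{98}{3}\right)^{2} = \frac{9604}{9}$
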